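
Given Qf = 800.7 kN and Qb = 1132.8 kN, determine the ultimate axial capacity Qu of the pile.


Result: 1933.5 kN

Derivation:
Using Qu = Qf + Qb
Qu = 800.7 + 1132.8
Qu = 1933.5 kN


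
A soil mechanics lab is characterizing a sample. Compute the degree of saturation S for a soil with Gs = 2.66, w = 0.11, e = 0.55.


Using S = Gs * w / e
S = 2.66 * 0.11 / 0.55
S = 0.532


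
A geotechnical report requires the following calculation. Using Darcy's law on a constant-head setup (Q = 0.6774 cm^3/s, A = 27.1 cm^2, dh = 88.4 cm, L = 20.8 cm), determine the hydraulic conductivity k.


Compute hydraulic gradient:
i = dh / L = 88.4 / 20.8 = 4.25
Then apply Darcy's law:
k = Q / (A * i)
k = 0.6774 / (27.1 * 4.25)
k = 0.6774 / 115.175
k = 0.005881 cm/s


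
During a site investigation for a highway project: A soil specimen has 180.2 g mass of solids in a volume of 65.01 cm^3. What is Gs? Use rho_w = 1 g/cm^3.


Using Gs = m_s / (V_s * rho_w)
Since rho_w = 1 g/cm^3:
Gs = 180.2 / 65.01
Gs = 2.772


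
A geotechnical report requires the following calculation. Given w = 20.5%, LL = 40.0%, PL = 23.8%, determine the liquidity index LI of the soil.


Result: -0.204

Derivation:
First compute the plasticity index:
PI = LL - PL = 40.0 - 23.8 = 16.2
Then compute the liquidity index:
LI = (w - PL) / PI
LI = (20.5 - 23.8) / 16.2
LI = -0.204


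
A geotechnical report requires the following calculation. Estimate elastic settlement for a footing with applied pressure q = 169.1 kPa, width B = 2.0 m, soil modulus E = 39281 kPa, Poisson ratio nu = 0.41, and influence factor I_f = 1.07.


Result: 7.664 mm

Derivation:
Using Se = q * B * (1 - nu^2) * I_f / E
1 - nu^2 = 1 - 0.41^2 = 0.8319
Se = 169.1 * 2.0 * 0.8319 * 1.07 / 39281
Se = 0.007664 m
Convert to mm: Se = 0.007664 * 1000 = 7.664 mm


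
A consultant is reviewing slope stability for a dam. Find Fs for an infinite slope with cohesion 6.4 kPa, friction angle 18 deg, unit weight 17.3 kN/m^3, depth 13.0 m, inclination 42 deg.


Result: 0.418

Derivation:
Using Fs = c / (gamma*H*sin(beta)*cos(beta)) + tan(phi)/tan(beta)
Cohesion contribution = 6.4 / (17.3*13.0*sin(42)*cos(42))
Cohesion contribution = 0.0572277
Friction contribution = tan(18)/tan(42) = 0.36086
Fs = 0.0572277 + 0.36086
Fs = 0.418


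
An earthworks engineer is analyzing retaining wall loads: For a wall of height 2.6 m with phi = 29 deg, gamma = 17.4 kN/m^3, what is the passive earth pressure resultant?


Result: 169.5 kN/m

Derivation:
Compute passive earth pressure coefficient:
Kp = tan^2(45 + phi/2) = tan^2(59.5) = 2.88206
Compute passive force:
Pp = 0.5 * Kp * gamma * H^2
Pp = 0.5 * 2.88206 * 17.4 * 2.6^2
Pp = 169.5 kN/m


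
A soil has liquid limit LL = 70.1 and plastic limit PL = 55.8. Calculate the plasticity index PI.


Result: 14.3

Derivation:
Using PI = LL - PL
PI = 70.1 - 55.8
PI = 14.3


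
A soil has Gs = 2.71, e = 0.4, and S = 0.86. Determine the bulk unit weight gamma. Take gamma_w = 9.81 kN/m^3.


Using gamma = gamma_w * (Gs + S*e) / (1 + e)
Numerator: Gs + S*e = 2.71 + 0.86*0.4 = 3.054
Denominator: 1 + e = 1 + 0.4 = 1.4
gamma = 9.81 * 3.054 / 1.4
gamma = 21.4 kN/m^3


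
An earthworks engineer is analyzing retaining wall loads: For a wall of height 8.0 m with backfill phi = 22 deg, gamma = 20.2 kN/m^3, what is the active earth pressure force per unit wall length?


Compute active earth pressure coefficient:
Ka = tan^2(45 - phi/2) = tan^2(34.0) = 0.454962
Compute active force:
Pa = 0.5 * Ka * gamma * H^2
Pa = 0.5 * 0.454962 * 20.2 * 8.0^2
Pa = 294.09 kN/m


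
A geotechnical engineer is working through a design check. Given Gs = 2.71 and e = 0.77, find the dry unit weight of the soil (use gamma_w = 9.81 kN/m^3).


Using gamma_d = Gs * gamma_w / (1 + e)
gamma_d = 2.71 * 9.81 / (1 + 0.77)
gamma_d = 2.71 * 9.81 / 1.77
gamma_d = 15.02 kN/m^3


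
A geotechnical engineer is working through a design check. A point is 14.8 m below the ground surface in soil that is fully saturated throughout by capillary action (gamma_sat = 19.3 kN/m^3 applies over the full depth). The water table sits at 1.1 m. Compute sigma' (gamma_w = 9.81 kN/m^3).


Total stress = gamma_sat * depth
sigma = 19.3 * 14.8 = 285.64 kPa
Pore water pressure u = gamma_w * (depth - d_wt)
u = 9.81 * (14.8 - 1.1) = 134.397 kPa
Effective stress = sigma - u
sigma' = 285.64 - 134.397 = 151.24 kPa


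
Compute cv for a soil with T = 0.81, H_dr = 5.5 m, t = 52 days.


Using cv = T * H_dr^2 / t
H_dr^2 = 5.5^2 = 30.25
cv = 0.81 * 30.25 / 52
cv = 0.4712 m^2/day


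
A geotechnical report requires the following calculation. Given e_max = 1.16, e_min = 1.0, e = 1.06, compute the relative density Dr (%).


Using Dr = (e_max - e) / (e_max - e_min) * 100
e_max - e = 1.16 - 1.06 = 0.1
e_max - e_min = 1.16 - 1.0 = 0.16
Dr = 0.1 / 0.16 * 100
Dr = 62.5 %


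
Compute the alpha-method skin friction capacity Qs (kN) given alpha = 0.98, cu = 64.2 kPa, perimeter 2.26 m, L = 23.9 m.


Using Qs = alpha * cu * perimeter * L
Qs = 0.98 * 64.2 * 2.26 * 23.9
Qs = 3398.34 kN


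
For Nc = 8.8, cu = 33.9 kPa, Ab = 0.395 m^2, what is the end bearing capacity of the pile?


Result: 117.84 kN

Derivation:
Using Qb = Nc * cu * Ab
Qb = 8.8 * 33.9 * 0.395
Qb = 117.84 kN


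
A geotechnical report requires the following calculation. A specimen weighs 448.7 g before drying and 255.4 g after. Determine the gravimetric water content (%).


Result: 75.69 %

Derivation:
Using w = (m_wet - m_dry) / m_dry * 100
m_wet - m_dry = 448.7 - 255.4 = 193.3 g
w = 193.3 / 255.4 * 100
w = 75.69 %


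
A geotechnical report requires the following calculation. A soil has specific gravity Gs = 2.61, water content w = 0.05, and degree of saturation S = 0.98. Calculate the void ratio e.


Result: 0.1332

Derivation:
Using the relation e = Gs * w / S
e = 2.61 * 0.05 / 0.98
e = 0.1332


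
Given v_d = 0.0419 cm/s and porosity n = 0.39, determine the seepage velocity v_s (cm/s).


Result: 0.10744 cm/s

Derivation:
Using v_s = v_d / n
v_s = 0.0419 / 0.39
v_s = 0.10744 cm/s


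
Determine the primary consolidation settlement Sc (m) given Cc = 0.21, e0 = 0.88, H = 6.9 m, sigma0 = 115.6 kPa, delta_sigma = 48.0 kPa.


Using Sc = Cc * H / (1 + e0) * log10((sigma0 + delta_sigma) / sigma0)
Stress ratio = (115.6 + 48.0) / 115.6 = 1.41522
log10(1.41522) = 0.150825
Cc * H / (1 + e0) = 0.21 * 6.9 / (1 + 0.88) = 0.770745
Sc = 0.770745 * 0.150825
Sc = 0.1162 m


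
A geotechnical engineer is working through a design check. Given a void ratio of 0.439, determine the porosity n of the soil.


Using the relation n = e / (1 + e)
n = 0.439 / (1 + 0.439)
n = 0.439 / 1.439
n = 0.3051


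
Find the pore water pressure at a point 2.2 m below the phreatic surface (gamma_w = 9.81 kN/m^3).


Using u = gamma_w * h_w
u = 9.81 * 2.2
u = 21.58 kPa


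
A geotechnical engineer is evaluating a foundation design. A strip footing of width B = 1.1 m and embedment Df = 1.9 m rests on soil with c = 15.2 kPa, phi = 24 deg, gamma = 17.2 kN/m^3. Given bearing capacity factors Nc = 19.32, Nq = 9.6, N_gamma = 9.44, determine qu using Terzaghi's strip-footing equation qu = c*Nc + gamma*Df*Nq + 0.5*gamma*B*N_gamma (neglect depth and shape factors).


Compute qu = c*Nc + gamma*Df*Nq + 0.5*gamma*B*N_gamma
Term 1: 15.2 * 19.32 = 293.664
Term 2: 17.2 * 1.9 * 9.6 = 313.728
Term 3: 0.5 * 17.2 * 1.1 * 9.44 = 89.3024
qu = 293.664 + 313.728 + 89.3024
qu = 696.69 kPa


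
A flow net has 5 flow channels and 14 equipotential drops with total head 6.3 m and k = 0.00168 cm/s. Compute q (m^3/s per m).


Convert k to m/s for unit consistency with H:
k = 0.00168 cm/s = 0.00168 / 100 m/s = 1.68e-05 m/s
Using q = k * H * Nf / Nd
Nf / Nd = 5 / 14 = 0.3571
q = 1.68e-05 * 6.3 * 0.3571
q = 3.78e-05 m^3/s per m


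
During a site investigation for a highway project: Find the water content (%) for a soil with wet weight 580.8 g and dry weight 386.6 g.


Using w = (m_wet - m_dry) / m_dry * 100
m_wet - m_dry = 580.8 - 386.6 = 194.2 g
w = 194.2 / 386.6 * 100
w = 50.23 %


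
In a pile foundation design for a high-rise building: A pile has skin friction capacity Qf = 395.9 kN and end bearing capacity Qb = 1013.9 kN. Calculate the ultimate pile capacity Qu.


Result: 1409.8 kN

Derivation:
Using Qu = Qf + Qb
Qu = 395.9 + 1013.9
Qu = 1409.8 kN


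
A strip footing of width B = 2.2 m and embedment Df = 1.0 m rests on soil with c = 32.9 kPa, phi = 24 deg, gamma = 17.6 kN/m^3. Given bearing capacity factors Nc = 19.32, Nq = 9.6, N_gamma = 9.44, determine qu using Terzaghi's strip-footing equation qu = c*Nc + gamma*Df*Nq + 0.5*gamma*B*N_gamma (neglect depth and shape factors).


Result: 987.35 kPa

Derivation:
Compute qu = c*Nc + gamma*Df*Nq + 0.5*gamma*B*N_gamma
Term 1: 32.9 * 19.32 = 635.628
Term 2: 17.6 * 1.0 * 9.6 = 168.96
Term 3: 0.5 * 17.6 * 2.2 * 9.44 = 182.7584
qu = 635.628 + 168.96 + 182.7584
qu = 987.35 kPa


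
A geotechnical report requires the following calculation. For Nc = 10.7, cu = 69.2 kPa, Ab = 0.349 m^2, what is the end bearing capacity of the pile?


Using Qb = Nc * cu * Ab
Qb = 10.7 * 69.2 * 0.349
Qb = 258.41 kN


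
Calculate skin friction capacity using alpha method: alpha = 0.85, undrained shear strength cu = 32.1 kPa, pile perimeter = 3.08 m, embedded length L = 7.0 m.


Result: 588.26 kN

Derivation:
Using Qs = alpha * cu * perimeter * L
Qs = 0.85 * 32.1 * 3.08 * 7.0
Qs = 588.26 kN


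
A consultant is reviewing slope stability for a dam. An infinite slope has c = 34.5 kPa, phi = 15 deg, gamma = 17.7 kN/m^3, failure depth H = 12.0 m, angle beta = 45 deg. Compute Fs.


Using Fs = c / (gamma*H*sin(beta)*cos(beta)) + tan(phi)/tan(beta)
Cohesion contribution = 34.5 / (17.7*12.0*sin(45)*cos(45))
Cohesion contribution = 0.324859
Friction contribution = tan(15)/tan(45) = 0.267949
Fs = 0.324859 + 0.267949
Fs = 0.593


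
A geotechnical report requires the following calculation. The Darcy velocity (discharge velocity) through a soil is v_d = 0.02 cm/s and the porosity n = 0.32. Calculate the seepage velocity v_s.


Result: 0.0625 cm/s

Derivation:
Using v_s = v_d / n
v_s = 0.02 / 0.32
v_s = 0.0625 cm/s


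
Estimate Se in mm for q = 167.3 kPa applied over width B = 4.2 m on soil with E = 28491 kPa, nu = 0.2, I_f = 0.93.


Using Se = q * B * (1 - nu^2) * I_f / E
1 - nu^2 = 1 - 0.2^2 = 0.96
Se = 167.3 * 4.2 * 0.96 * 0.93 / 28491
Se = 0.022019 m
Convert to mm: Se = 0.022019 * 1000 = 22.019 mm


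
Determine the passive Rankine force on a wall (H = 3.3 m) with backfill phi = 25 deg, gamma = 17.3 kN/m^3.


Result: 232.1 kN/m

Derivation:
Compute passive earth pressure coefficient:
Kp = tan^2(45 + phi/2) = tan^2(57.5) = 2.463913
Compute passive force:
Pp = 0.5 * Kp * gamma * H^2
Pp = 0.5 * 2.463913 * 17.3 * 3.3^2
Pp = 232.1 kN/m


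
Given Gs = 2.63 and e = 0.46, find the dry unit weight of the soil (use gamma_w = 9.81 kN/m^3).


Result: 17.671 kN/m^3

Derivation:
Using gamma_d = Gs * gamma_w / (1 + e)
gamma_d = 2.63 * 9.81 / (1 + 0.46)
gamma_d = 2.63 * 9.81 / 1.46
gamma_d = 17.671 kN/m^3


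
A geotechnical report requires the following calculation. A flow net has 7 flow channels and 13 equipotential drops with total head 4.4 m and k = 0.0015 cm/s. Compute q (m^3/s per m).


Result: 3.554e-05 m^3/s per m

Derivation:
Convert k to m/s for unit consistency with H:
k = 0.0015 cm/s = 0.0015 / 100 m/s = 1.5e-05 m/s
Using q = k * H * Nf / Nd
Nf / Nd = 7 / 13 = 0.5385
q = 1.5e-05 * 4.4 * 0.5385
q = 3.554e-05 m^3/s per m


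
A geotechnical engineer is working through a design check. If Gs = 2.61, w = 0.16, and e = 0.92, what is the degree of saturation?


Using S = Gs * w / e
S = 2.61 * 0.16 / 0.92
S = 0.4539


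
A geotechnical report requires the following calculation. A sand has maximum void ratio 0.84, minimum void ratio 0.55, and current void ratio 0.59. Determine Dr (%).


Using Dr = (e_max - e) / (e_max - e_min) * 100
e_max - e = 0.84 - 0.59 = 0.25
e_max - e_min = 0.84 - 0.55 = 0.29
Dr = 0.25 / 0.29 * 100
Dr = 86.21 %


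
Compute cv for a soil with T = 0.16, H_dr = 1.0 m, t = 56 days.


Using cv = T * H_dr^2 / t
H_dr^2 = 1.0^2 = 1.0
cv = 0.16 * 1.0 / 56
cv = 0.00286 m^2/day


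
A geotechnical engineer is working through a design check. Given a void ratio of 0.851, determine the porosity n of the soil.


Using the relation n = e / (1 + e)
n = 0.851 / (1 + 0.851)
n = 0.851 / 1.851
n = 0.4598


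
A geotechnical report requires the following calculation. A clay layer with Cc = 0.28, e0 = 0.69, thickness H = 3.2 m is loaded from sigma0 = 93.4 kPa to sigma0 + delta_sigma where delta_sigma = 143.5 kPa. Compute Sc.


Using Sc = Cc * H / (1 + e0) * log10((sigma0 + delta_sigma) / sigma0)
Stress ratio = (93.4 + 143.5) / 93.4 = 2.5364
log10(2.5364) = 0.404218
Cc * H / (1 + e0) = 0.28 * 3.2 / (1 + 0.69) = 0.530178
Sc = 0.530178 * 0.404218
Sc = 0.2143 m


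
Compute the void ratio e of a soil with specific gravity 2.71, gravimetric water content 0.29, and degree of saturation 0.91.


Result: 0.8636

Derivation:
Using the relation e = Gs * w / S
e = 2.71 * 0.29 / 0.91
e = 0.8636


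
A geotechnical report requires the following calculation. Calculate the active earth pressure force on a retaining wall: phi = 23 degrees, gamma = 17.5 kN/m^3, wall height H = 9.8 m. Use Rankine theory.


Compute active earth pressure coefficient:
Ka = tan^2(45 - phi/2) = tan^2(33.5) = 0.438092
Compute active force:
Pa = 0.5 * Ka * gamma * H^2
Pa = 0.5 * 0.438092 * 17.5 * 9.8^2
Pa = 368.15 kN/m


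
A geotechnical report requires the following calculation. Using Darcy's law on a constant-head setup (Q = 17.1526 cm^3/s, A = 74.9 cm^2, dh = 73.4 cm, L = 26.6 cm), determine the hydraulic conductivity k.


Compute hydraulic gradient:
i = dh / L = 73.4 / 26.6 = 2.7594
Then apply Darcy's law:
k = Q / (A * i)
k = 17.1526 / (74.9 * 2.7594)
k = 17.1526 / 206.679
k = 0.082992 cm/s


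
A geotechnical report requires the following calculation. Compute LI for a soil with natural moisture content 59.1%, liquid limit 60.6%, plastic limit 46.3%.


First compute the plasticity index:
PI = LL - PL = 60.6 - 46.3 = 14.3
Then compute the liquidity index:
LI = (w - PL) / PI
LI = (59.1 - 46.3) / 14.3
LI = 0.895


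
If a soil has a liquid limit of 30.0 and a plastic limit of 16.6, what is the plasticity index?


Using PI = LL - PL
PI = 30.0 - 16.6
PI = 13.4


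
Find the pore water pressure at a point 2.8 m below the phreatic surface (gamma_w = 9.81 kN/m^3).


Result: 27.47 kPa

Derivation:
Using u = gamma_w * h_w
u = 9.81 * 2.8
u = 27.47 kPa


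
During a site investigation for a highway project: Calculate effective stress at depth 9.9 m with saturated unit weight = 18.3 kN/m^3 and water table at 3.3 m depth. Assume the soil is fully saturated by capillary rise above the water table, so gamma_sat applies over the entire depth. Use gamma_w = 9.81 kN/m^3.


Total stress = gamma_sat * depth
sigma = 18.3 * 9.9 = 181.17 kPa
Pore water pressure u = gamma_w * (depth - d_wt)
u = 9.81 * (9.9 - 3.3) = 64.746 kPa
Effective stress = sigma - u
sigma' = 181.17 - 64.746 = 116.42 kPa


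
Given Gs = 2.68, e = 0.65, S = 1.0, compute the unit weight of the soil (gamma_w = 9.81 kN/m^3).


Using gamma = gamma_w * (Gs + S*e) / (1 + e)
Numerator: Gs + S*e = 2.68 + 1.0*0.65 = 3.33
Denominator: 1 + e = 1 + 0.65 = 1.65
gamma = 9.81 * 3.33 / 1.65
gamma = 19.798 kN/m^3


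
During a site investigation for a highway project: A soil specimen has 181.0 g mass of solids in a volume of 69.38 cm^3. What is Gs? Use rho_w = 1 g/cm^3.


Result: 2.609

Derivation:
Using Gs = m_s / (V_s * rho_w)
Since rho_w = 1 g/cm^3:
Gs = 181.0 / 69.38
Gs = 2.609


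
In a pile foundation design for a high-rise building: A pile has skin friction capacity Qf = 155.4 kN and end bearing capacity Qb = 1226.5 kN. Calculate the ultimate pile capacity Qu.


Result: 1381.9 kN

Derivation:
Using Qu = Qf + Qb
Qu = 155.4 + 1226.5
Qu = 1381.9 kN


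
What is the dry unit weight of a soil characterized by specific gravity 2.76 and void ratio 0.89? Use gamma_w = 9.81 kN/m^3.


Result: 14.326 kN/m^3

Derivation:
Using gamma_d = Gs * gamma_w / (1 + e)
gamma_d = 2.76 * 9.81 / (1 + 0.89)
gamma_d = 2.76 * 9.81 / 1.89
gamma_d = 14.326 kN/m^3


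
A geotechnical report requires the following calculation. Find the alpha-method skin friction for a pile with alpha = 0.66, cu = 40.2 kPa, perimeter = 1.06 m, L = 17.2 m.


Using Qs = alpha * cu * perimeter * L
Qs = 0.66 * 40.2 * 1.06 * 17.2
Qs = 483.73 kN


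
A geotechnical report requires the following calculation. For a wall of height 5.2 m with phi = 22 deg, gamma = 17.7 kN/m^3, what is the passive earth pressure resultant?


Compute passive earth pressure coefficient:
Kp = tan^2(45 + phi/2) = tan^2(56.0) = 2.197987
Compute passive force:
Pp = 0.5 * Kp * gamma * H^2
Pp = 0.5 * 2.197987 * 17.7 * 5.2^2
Pp = 525.99 kN/m


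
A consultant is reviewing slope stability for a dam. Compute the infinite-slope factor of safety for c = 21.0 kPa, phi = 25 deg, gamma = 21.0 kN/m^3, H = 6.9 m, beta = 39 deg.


Using Fs = c / (gamma*H*sin(beta)*cos(beta)) + tan(phi)/tan(beta)
Cohesion contribution = 21.0 / (21.0*6.9*sin(39)*cos(39))
Cohesion contribution = 0.296331
Friction contribution = tan(25)/tan(39) = 0.575842
Fs = 0.296331 + 0.575842
Fs = 0.872


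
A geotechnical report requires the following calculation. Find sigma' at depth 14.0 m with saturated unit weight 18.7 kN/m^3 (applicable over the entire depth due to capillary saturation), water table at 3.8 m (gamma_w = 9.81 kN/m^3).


Total stress = gamma_sat * depth
sigma = 18.7 * 14.0 = 261.8 kPa
Pore water pressure u = gamma_w * (depth - d_wt)
u = 9.81 * (14.0 - 3.8) = 100.062 kPa
Effective stress = sigma - u
sigma' = 261.8 - 100.062 = 161.74 kPa


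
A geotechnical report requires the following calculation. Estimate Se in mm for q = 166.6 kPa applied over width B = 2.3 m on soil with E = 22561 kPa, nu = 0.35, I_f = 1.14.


Using Se = q * B * (1 - nu^2) * I_f / E
1 - nu^2 = 1 - 0.35^2 = 0.8775
Se = 166.6 * 2.3 * 0.8775 * 1.14 / 22561
Se = 0.016990 m
Convert to mm: Se = 0.016990 * 1000 = 16.99 mm


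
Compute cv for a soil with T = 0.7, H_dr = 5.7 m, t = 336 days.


Using cv = T * H_dr^2 / t
H_dr^2 = 5.7^2 = 32.49
cv = 0.7 * 32.49 / 336
cv = 0.06769 m^2/day


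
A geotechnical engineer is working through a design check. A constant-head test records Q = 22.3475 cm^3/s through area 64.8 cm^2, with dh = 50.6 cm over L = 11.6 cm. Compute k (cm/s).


Result: 0.079061 cm/s

Derivation:
Compute hydraulic gradient:
i = dh / L = 50.6 / 11.6 = 4.36207
Then apply Darcy's law:
k = Q / (A * i)
k = 22.3475 / (64.8 * 4.36207)
k = 22.3475 / 282.662
k = 0.079061 cm/s


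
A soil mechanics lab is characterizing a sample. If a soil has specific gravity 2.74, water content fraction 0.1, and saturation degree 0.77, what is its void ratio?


Using the relation e = Gs * w / S
e = 2.74 * 0.1 / 0.77
e = 0.3558


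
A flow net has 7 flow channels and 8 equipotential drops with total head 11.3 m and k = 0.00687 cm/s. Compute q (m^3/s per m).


Convert k to m/s for unit consistency with H:
k = 0.00687 cm/s = 0.00687 / 100 m/s = 6.87e-05 m/s
Using q = k * H * Nf / Nd
Nf / Nd = 7 / 8 = 0.875
q = 6.87e-05 * 11.3 * 0.875
q = 0.0006793 m^3/s per m


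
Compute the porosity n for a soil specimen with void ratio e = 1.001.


Using the relation n = e / (1 + e)
n = 1.001 / (1 + 1.001)
n = 1.001 / 2.001
n = 0.5002


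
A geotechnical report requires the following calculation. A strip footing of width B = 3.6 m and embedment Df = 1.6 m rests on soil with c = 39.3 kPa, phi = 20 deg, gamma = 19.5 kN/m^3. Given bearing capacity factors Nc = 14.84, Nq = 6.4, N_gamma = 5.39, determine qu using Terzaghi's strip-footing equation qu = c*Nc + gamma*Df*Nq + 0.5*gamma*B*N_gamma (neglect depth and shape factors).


Result: 972.08 kPa

Derivation:
Compute qu = c*Nc + gamma*Df*Nq + 0.5*gamma*B*N_gamma
Term 1: 39.3 * 14.84 = 583.212
Term 2: 19.5 * 1.6 * 6.4 = 199.68
Term 3: 0.5 * 19.5 * 3.6 * 5.39 = 189.189
qu = 583.212 + 199.68 + 189.189
qu = 972.08 kPa


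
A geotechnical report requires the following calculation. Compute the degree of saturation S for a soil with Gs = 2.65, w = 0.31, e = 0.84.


Using S = Gs * w / e
S = 2.65 * 0.31 / 0.84
S = 0.978


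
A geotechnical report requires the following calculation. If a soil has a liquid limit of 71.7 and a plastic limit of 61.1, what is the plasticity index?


Using PI = LL - PL
PI = 71.7 - 61.1
PI = 10.6


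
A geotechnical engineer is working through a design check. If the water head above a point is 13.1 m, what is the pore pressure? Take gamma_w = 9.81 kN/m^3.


Result: 128.51 kPa

Derivation:
Using u = gamma_w * h_w
u = 9.81 * 13.1
u = 128.51 kPa


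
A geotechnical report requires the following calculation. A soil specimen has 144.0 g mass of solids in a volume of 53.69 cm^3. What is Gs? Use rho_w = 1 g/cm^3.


Result: 2.682

Derivation:
Using Gs = m_s / (V_s * rho_w)
Since rho_w = 1 g/cm^3:
Gs = 144.0 / 53.69
Gs = 2.682


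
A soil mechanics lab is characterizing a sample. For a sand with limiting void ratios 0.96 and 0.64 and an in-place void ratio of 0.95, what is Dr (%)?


Using Dr = (e_max - e) / (e_max - e_min) * 100
e_max - e = 0.96 - 0.95 = 0.01
e_max - e_min = 0.96 - 0.64 = 0.32
Dr = 0.01 / 0.32 * 100
Dr = 3.13 %


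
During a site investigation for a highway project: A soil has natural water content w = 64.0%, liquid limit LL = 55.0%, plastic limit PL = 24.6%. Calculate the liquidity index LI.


First compute the plasticity index:
PI = LL - PL = 55.0 - 24.6 = 30.4
Then compute the liquidity index:
LI = (w - PL) / PI
LI = (64.0 - 24.6) / 30.4
LI = 1.296


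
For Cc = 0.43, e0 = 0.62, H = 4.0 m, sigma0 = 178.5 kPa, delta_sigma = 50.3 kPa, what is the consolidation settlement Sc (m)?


Using Sc = Cc * H / (1 + e0) * log10((sigma0 + delta_sigma) / sigma0)
Stress ratio = (178.5 + 50.3) / 178.5 = 1.28179
log10(1.28179) = 0.107818
Cc * H / (1 + e0) = 0.43 * 4.0 / (1 + 0.62) = 1.06173
Sc = 1.06173 * 0.107818
Sc = 0.1145 m


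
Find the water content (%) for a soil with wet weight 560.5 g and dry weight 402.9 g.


Using w = (m_wet - m_dry) / m_dry * 100
m_wet - m_dry = 560.5 - 402.9 = 157.6 g
w = 157.6 / 402.9 * 100
w = 39.12 %


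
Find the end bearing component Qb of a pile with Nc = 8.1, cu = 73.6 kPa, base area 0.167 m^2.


Result: 99.56 kN

Derivation:
Using Qb = Nc * cu * Ab
Qb = 8.1 * 73.6 * 0.167
Qb = 99.56 kN


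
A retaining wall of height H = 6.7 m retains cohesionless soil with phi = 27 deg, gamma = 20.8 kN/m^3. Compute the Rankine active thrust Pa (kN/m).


Compute active earth pressure coefficient:
Ka = tan^2(45 - phi/2) = tan^2(31.5) = 0.375525
Compute active force:
Pa = 0.5 * Ka * gamma * H^2
Pa = 0.5 * 0.375525 * 20.8 * 6.7^2
Pa = 175.32 kN/m


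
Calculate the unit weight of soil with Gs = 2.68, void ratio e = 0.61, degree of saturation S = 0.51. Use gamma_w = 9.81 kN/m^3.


Using gamma = gamma_w * (Gs + S*e) / (1 + e)
Numerator: Gs + S*e = 2.68 + 0.51*0.61 = 2.9911
Denominator: 1 + e = 1 + 0.61 = 1.61
gamma = 9.81 * 2.9911 / 1.61
gamma = 18.225 kN/m^3


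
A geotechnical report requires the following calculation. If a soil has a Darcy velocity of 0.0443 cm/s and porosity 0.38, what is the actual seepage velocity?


Using v_s = v_d / n
v_s = 0.0443 / 0.38
v_s = 0.11658 cm/s


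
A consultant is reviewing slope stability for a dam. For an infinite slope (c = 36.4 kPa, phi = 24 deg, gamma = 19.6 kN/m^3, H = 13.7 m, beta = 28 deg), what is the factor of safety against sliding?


Result: 1.164

Derivation:
Using Fs = c / (gamma*H*sin(beta)*cos(beta)) + tan(phi)/tan(beta)
Cohesion contribution = 36.4 / (19.6*13.7*sin(28)*cos(28))
Cohesion contribution = 0.327025
Friction contribution = tan(24)/tan(28) = 0.837353
Fs = 0.327025 + 0.837353
Fs = 1.164


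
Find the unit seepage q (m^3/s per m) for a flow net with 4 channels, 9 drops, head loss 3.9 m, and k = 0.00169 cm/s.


Convert k to m/s for unit consistency with H:
k = 0.00169 cm/s = 0.00169 / 100 m/s = 1.69e-05 m/s
Using q = k * H * Nf / Nd
Nf / Nd = 4 / 9 = 0.4444
q = 1.69e-05 * 3.9 * 0.4444
q = 2.929e-05 m^3/s per m


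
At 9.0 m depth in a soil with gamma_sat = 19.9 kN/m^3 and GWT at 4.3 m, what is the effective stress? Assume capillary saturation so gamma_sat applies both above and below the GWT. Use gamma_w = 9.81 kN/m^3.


Result: 132.99 kPa

Derivation:
Total stress = gamma_sat * depth
sigma = 19.9 * 9.0 = 179.1 kPa
Pore water pressure u = gamma_w * (depth - d_wt)
u = 9.81 * (9.0 - 4.3) = 46.107 kPa
Effective stress = sigma - u
sigma' = 179.1 - 46.107 = 132.99 kPa


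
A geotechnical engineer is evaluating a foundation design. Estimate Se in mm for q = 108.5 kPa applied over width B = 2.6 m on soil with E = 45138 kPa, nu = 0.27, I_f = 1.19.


Using Se = q * B * (1 - nu^2) * I_f / E
1 - nu^2 = 1 - 0.27^2 = 0.9271
Se = 108.5 * 2.6 * 0.9271 * 1.19 / 45138
Se = 0.006895 m
Convert to mm: Se = 0.006895 * 1000 = 6.895 mm


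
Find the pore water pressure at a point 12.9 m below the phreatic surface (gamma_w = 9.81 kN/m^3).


Using u = gamma_w * h_w
u = 9.81 * 12.9
u = 126.55 kPa


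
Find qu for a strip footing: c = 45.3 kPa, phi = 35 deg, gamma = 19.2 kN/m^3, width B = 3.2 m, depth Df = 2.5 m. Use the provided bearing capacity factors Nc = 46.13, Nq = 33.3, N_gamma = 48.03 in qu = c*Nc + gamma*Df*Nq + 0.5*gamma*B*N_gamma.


Result: 5163.57 kPa

Derivation:
Compute qu = c*Nc + gamma*Df*Nq + 0.5*gamma*B*N_gamma
Term 1: 45.3 * 46.13 = 2089.689
Term 2: 19.2 * 2.5 * 33.3 = 1598.4
Term 3: 0.5 * 19.2 * 3.2 * 48.03 = 1475.4816
qu = 2089.689 + 1598.4 + 1475.4816
qu = 5163.57 kPa


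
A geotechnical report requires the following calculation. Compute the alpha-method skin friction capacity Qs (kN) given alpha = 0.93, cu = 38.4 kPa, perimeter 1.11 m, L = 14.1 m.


Using Qs = alpha * cu * perimeter * L
Qs = 0.93 * 38.4 * 1.11 * 14.1
Qs = 558.93 kN


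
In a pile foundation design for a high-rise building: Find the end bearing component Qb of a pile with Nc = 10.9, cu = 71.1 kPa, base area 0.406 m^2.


Using Qb = Nc * cu * Ab
Qb = 10.9 * 71.1 * 0.406
Qb = 314.65 kN


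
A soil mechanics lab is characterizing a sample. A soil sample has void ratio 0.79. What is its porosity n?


Using the relation n = e / (1 + e)
n = 0.79 / (1 + 0.79)
n = 0.79 / 1.79
n = 0.4413


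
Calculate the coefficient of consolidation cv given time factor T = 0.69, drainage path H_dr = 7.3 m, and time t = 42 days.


Using cv = T * H_dr^2 / t
H_dr^2 = 7.3^2 = 53.29
cv = 0.69 * 53.29 / 42
cv = 0.87548 m^2/day


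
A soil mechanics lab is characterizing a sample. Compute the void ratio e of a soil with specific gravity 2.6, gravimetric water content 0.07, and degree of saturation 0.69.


Result: 0.2638

Derivation:
Using the relation e = Gs * w / S
e = 2.6 * 0.07 / 0.69
e = 0.2638


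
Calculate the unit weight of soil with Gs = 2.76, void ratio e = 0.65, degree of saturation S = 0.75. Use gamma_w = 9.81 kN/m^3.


Using gamma = gamma_w * (Gs + S*e) / (1 + e)
Numerator: Gs + S*e = 2.76 + 0.75*0.65 = 3.2475
Denominator: 1 + e = 1 + 0.65 = 1.65
gamma = 9.81 * 3.2475 / 1.65
gamma = 19.308 kN/m^3


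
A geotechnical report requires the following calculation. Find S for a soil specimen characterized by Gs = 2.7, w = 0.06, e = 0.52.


Result: 0.3115

Derivation:
Using S = Gs * w / e
S = 2.7 * 0.06 / 0.52
S = 0.3115


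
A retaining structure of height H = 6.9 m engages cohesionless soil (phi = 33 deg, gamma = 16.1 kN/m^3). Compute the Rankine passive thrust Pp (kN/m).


Compute passive earth pressure coefficient:
Kp = tan^2(45 + phi/2) = tan^2(61.5) = 3.39212
Compute passive force:
Pp = 0.5 * Kp * gamma * H^2
Pp = 0.5 * 3.39212 * 16.1 * 6.9^2
Pp = 1300.07 kN/m


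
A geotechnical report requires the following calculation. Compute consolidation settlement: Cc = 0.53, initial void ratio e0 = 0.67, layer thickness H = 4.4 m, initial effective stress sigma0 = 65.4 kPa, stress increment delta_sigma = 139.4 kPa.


Result: 0.6923 m

Derivation:
Using Sc = Cc * H / (1 + e0) * log10((sigma0 + delta_sigma) / sigma0)
Stress ratio = (65.4 + 139.4) / 65.4 = 3.1315
log10(3.1315) = 0.495752
Cc * H / (1 + e0) = 0.53 * 4.4 / (1 + 0.67) = 1.39641
Sc = 1.39641 * 0.495752
Sc = 0.6923 m


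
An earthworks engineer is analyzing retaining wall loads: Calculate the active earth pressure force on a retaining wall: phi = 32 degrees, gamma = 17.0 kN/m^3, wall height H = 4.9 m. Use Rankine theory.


Result: 62.71 kN/m

Derivation:
Compute active earth pressure coefficient:
Ka = tan^2(45 - phi/2) = tan^2(29.0) = 0.307259
Compute active force:
Pa = 0.5 * Ka * gamma * H^2
Pa = 0.5 * 0.307259 * 17.0 * 4.9^2
Pa = 62.71 kN/m


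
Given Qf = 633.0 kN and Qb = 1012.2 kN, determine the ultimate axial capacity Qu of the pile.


Using Qu = Qf + Qb
Qu = 633.0 + 1012.2
Qu = 1645.2 kN


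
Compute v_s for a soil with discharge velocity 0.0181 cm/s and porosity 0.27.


Result: 0.06704 cm/s

Derivation:
Using v_s = v_d / n
v_s = 0.0181 / 0.27
v_s = 0.06704 cm/s


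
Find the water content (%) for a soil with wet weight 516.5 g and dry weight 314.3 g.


Result: 64.33 %

Derivation:
Using w = (m_wet - m_dry) / m_dry * 100
m_wet - m_dry = 516.5 - 314.3 = 202.2 g
w = 202.2 / 314.3 * 100
w = 64.33 %


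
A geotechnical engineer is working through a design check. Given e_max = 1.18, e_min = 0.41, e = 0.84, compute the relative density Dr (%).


Using Dr = (e_max - e) / (e_max - e_min) * 100
e_max - e = 1.18 - 0.84 = 0.34
e_max - e_min = 1.18 - 0.41 = 0.77
Dr = 0.34 / 0.77 * 100
Dr = 44.16 %


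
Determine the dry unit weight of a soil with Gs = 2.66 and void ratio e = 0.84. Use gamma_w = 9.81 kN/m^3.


Using gamma_d = Gs * gamma_w / (1 + e)
gamma_d = 2.66 * 9.81 / (1 + 0.84)
gamma_d = 2.66 * 9.81 / 1.84
gamma_d = 14.182 kN/m^3


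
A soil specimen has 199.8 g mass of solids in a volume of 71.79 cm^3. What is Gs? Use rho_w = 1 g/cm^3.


Result: 2.783

Derivation:
Using Gs = m_s / (V_s * rho_w)
Since rho_w = 1 g/cm^3:
Gs = 199.8 / 71.79
Gs = 2.783


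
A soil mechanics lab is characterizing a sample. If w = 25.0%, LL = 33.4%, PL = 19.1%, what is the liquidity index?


Result: 0.413

Derivation:
First compute the plasticity index:
PI = LL - PL = 33.4 - 19.1 = 14.3
Then compute the liquidity index:
LI = (w - PL) / PI
LI = (25.0 - 19.1) / 14.3
LI = 0.413


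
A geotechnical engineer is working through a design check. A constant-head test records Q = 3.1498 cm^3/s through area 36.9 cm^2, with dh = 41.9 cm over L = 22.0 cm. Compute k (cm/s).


Compute hydraulic gradient:
i = dh / L = 41.9 / 22.0 = 1.90455
Then apply Darcy's law:
k = Q / (A * i)
k = 3.1498 / (36.9 * 1.90455)
k = 3.1498 / 70.2777
k = 0.044819 cm/s


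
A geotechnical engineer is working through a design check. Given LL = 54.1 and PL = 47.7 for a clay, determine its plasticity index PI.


Using PI = LL - PL
PI = 54.1 - 47.7
PI = 6.4


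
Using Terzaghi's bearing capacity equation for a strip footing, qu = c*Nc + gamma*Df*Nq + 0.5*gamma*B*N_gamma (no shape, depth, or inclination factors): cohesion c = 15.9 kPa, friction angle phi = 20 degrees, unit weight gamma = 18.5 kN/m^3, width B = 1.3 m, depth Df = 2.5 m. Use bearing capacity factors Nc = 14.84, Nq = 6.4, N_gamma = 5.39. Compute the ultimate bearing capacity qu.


Compute qu = c*Nc + gamma*Df*Nq + 0.5*gamma*B*N_gamma
Term 1: 15.9 * 14.84 = 235.956
Term 2: 18.5 * 2.5 * 6.4 = 296.0
Term 3: 0.5 * 18.5 * 1.3 * 5.39 = 64.81475
qu = 235.956 + 296.0 + 64.81475
qu = 596.77 kPa


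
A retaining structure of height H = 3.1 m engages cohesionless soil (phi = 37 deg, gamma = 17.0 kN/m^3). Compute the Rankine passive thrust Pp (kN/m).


Result: 328.6 kN/m

Derivation:
Compute passive earth pressure coefficient:
Kp = tan^2(45 + phi/2) = tan^2(63.5) = 4.022791
Compute passive force:
Pp = 0.5 * Kp * gamma * H^2
Pp = 0.5 * 4.022791 * 17.0 * 3.1^2
Pp = 328.6 kN/m


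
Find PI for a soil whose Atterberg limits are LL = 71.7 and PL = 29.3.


Using PI = LL - PL
PI = 71.7 - 29.3
PI = 42.4


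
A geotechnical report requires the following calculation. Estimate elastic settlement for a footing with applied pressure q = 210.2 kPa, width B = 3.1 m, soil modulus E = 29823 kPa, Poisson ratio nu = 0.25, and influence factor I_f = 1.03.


Result: 21.098 mm

Derivation:
Using Se = q * B * (1 - nu^2) * I_f / E
1 - nu^2 = 1 - 0.25^2 = 0.9375
Se = 210.2 * 3.1 * 0.9375 * 1.03 / 29823
Se = 0.021098 m
Convert to mm: Se = 0.021098 * 1000 = 21.098 mm


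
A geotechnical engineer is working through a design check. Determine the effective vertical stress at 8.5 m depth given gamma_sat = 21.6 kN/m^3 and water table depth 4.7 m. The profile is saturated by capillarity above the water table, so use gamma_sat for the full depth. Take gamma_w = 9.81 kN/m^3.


Total stress = gamma_sat * depth
sigma = 21.6 * 8.5 = 183.6 kPa
Pore water pressure u = gamma_w * (depth - d_wt)
u = 9.81 * (8.5 - 4.7) = 37.278 kPa
Effective stress = sigma - u
sigma' = 183.6 - 37.278 = 146.32 kPa


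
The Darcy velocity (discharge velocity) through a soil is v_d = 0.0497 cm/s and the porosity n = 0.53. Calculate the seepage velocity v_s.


Using v_s = v_d / n
v_s = 0.0497 / 0.53
v_s = 0.09377 cm/s


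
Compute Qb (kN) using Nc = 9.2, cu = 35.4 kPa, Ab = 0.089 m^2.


Using Qb = Nc * cu * Ab
Qb = 9.2 * 35.4 * 0.089
Qb = 28.99 kN


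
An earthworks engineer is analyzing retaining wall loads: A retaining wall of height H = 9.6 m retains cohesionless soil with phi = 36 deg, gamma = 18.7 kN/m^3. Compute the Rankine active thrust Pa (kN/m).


Compute active earth pressure coefficient:
Ka = tan^2(45 - phi/2) = tan^2(27.0) = 0.259616
Compute active force:
Pa = 0.5 * Ka * gamma * H^2
Pa = 0.5 * 0.259616 * 18.7 * 9.6^2
Pa = 223.71 kN/m


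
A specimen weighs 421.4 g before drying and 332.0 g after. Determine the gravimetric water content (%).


Using w = (m_wet - m_dry) / m_dry * 100
m_wet - m_dry = 421.4 - 332.0 = 89.4 g
w = 89.4 / 332.0 * 100
w = 26.93 %


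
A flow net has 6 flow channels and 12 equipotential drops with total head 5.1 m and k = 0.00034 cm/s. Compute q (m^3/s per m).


Convert k to m/s for unit consistency with H:
k = 0.00034 cm/s = 0.00034 / 100 m/s = 3.4e-06 m/s
Using q = k * H * Nf / Nd
Nf / Nd = 6 / 12 = 0.5
q = 3.4e-06 * 5.1 * 0.5
q = 8.67e-06 m^3/s per m


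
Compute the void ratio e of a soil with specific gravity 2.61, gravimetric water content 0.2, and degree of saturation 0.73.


Using the relation e = Gs * w / S
e = 2.61 * 0.2 / 0.73
e = 0.7151


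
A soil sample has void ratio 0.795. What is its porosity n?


Using the relation n = e / (1 + e)
n = 0.795 / (1 + 0.795)
n = 0.795 / 1.795
n = 0.4429


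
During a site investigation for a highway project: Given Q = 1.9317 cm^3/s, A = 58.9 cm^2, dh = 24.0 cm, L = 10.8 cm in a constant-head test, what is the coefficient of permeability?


Compute hydraulic gradient:
i = dh / L = 24.0 / 10.8 = 2.22222
Then apply Darcy's law:
k = Q / (A * i)
k = 1.9317 / (58.9 * 2.22222)
k = 1.9317 / 130.889
k = 0.014758 cm/s


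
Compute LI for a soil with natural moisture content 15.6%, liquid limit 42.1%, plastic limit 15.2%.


First compute the plasticity index:
PI = LL - PL = 42.1 - 15.2 = 26.9
Then compute the liquidity index:
LI = (w - PL) / PI
LI = (15.6 - 15.2) / 26.9
LI = 0.015


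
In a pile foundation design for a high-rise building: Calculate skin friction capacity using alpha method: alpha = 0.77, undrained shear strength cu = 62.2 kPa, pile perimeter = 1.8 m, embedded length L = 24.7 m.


Result: 2129.37 kN

Derivation:
Using Qs = alpha * cu * perimeter * L
Qs = 0.77 * 62.2 * 1.8 * 24.7
Qs = 2129.37 kN


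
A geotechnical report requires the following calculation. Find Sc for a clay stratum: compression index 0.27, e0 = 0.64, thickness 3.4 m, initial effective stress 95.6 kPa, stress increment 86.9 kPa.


Using Sc = Cc * H / (1 + e0) * log10((sigma0 + delta_sigma) / sigma0)
Stress ratio = (95.6 + 86.9) / 95.6 = 1.909
log10(1.909) = 0.280805
Cc * H / (1 + e0) = 0.27 * 3.4 / (1 + 0.64) = 0.559756
Sc = 0.559756 * 0.280805
Sc = 0.1572 m


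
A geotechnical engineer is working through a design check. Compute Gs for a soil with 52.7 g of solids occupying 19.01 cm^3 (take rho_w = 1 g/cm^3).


Result: 2.772

Derivation:
Using Gs = m_s / (V_s * rho_w)
Since rho_w = 1 g/cm^3:
Gs = 52.7 / 19.01
Gs = 2.772


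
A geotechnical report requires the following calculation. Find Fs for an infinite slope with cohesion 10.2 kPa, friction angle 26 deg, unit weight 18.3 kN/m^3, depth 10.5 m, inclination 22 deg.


Using Fs = c / (gamma*H*sin(beta)*cos(beta)) + tan(phi)/tan(beta)
Cohesion contribution = 10.2 / (18.3*10.5*sin(22)*cos(22))
Cohesion contribution = 0.152833
Friction contribution = tan(26)/tan(22) = 1.20718
Fs = 0.152833 + 1.20718
Fs = 1.36


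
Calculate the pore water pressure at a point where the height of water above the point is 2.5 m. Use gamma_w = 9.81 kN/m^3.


Result: 24.53 kPa

Derivation:
Using u = gamma_w * h_w
u = 9.81 * 2.5
u = 24.53 kPa


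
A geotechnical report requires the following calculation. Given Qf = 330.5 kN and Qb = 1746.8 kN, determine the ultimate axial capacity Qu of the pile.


Using Qu = Qf + Qb
Qu = 330.5 + 1746.8
Qu = 2077.3 kN


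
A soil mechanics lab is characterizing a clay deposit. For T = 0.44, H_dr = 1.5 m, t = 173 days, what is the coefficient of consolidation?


Using cv = T * H_dr^2 / t
H_dr^2 = 1.5^2 = 2.25
cv = 0.44 * 2.25 / 173
cv = 0.00572 m^2/day


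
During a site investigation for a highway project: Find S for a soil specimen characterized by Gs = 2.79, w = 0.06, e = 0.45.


Using S = Gs * w / e
S = 2.79 * 0.06 / 0.45
S = 0.372


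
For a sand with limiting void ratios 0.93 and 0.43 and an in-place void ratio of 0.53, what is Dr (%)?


Result: 80.0 %

Derivation:
Using Dr = (e_max - e) / (e_max - e_min) * 100
e_max - e = 0.93 - 0.53 = 0.4
e_max - e_min = 0.93 - 0.43 = 0.5
Dr = 0.4 / 0.5 * 100
Dr = 80.0 %


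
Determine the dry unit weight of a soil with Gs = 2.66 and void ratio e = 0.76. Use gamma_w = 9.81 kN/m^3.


Using gamma_d = Gs * gamma_w / (1 + e)
gamma_d = 2.66 * 9.81 / (1 + 0.76)
gamma_d = 2.66 * 9.81 / 1.76
gamma_d = 14.826 kN/m^3


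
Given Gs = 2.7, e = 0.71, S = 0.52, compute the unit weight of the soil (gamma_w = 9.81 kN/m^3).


Result: 17.608 kN/m^3

Derivation:
Using gamma = gamma_w * (Gs + S*e) / (1 + e)
Numerator: Gs + S*e = 2.7 + 0.52*0.71 = 3.0692
Denominator: 1 + e = 1 + 0.71 = 1.71
gamma = 9.81 * 3.0692 / 1.71
gamma = 17.608 kN/m^3


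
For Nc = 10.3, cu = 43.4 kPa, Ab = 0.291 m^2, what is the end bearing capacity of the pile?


Result: 130.08 kN

Derivation:
Using Qb = Nc * cu * Ab
Qb = 10.3 * 43.4 * 0.291
Qb = 130.08 kN


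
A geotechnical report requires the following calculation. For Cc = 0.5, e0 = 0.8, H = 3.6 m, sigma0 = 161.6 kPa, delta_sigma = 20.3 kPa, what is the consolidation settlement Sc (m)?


Using Sc = Cc * H / (1 + e0) * log10((sigma0 + delta_sigma) / sigma0)
Stress ratio = (161.6 + 20.3) / 161.6 = 1.12562
log10(1.12562) = 0.0513913
Cc * H / (1 + e0) = 0.5 * 3.6 / (1 + 0.8) = 1
Sc = 1 * 0.0513913
Sc = 0.0514 m


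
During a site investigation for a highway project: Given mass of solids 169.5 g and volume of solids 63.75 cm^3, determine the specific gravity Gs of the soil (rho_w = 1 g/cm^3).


Using Gs = m_s / (V_s * rho_w)
Since rho_w = 1 g/cm^3:
Gs = 169.5 / 63.75
Gs = 2.659


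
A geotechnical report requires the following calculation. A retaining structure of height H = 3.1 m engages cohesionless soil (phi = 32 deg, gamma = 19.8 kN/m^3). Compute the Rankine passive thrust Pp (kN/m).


Result: 309.64 kN/m

Derivation:
Compute passive earth pressure coefficient:
Kp = tan^2(45 + phi/2) = tan^2(61.0) = 3.254588
Compute passive force:
Pp = 0.5 * Kp * gamma * H^2
Pp = 0.5 * 3.254588 * 19.8 * 3.1^2
Pp = 309.64 kN/m
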